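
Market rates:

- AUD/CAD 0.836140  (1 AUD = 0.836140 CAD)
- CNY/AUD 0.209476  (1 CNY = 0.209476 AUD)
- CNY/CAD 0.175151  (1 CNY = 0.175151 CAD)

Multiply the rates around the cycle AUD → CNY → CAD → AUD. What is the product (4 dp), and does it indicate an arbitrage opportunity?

1.0000 (no arbitrage)

Around AUD → CNY → CAD → AUD: 1 ÷ 0.209476 × 0.175151 ÷ 0.836140 = 0.999999
Product ≈ 1 (deviation 0.000%, within rounding noise).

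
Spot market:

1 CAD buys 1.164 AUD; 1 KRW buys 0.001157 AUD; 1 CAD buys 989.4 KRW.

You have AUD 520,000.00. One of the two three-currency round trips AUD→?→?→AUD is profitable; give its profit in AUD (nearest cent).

Profitable loop is AUD → KRW → CAD → AUD:
AUD 520,000.00 ÷ 0.001157 = KRW 449,438,202
KRW 449,438,202 ÷ 989.4 = CAD 454,253.29
CAD 454,253.29 × 1.164 = AUD 528,750.83
Profit = AUD 528,750.83 − AUD 520,000.00

Profit: AUD 8,750.83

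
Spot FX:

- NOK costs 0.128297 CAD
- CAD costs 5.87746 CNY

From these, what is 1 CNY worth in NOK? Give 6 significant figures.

1 CNY ÷ 5.87746 = 0.170142 CAD
0.170142 CAD ÷ 0.128297 = 1.32615 NOK

CNY/NOK = 1.32615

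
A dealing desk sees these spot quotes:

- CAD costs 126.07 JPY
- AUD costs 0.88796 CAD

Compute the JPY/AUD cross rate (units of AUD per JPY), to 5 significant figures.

JPY/AUD = 0.0089329

1 JPY ÷ 126.07 = 0.0079321 CAD
0.0079321 CAD ÷ 0.88796 = 0.00893295 AUD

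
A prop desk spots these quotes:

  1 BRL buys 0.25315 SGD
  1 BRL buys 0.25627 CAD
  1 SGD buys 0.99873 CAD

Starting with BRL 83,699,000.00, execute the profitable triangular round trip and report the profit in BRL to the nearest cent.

Profit: BRL 1,139,310.45

Profitable loop is BRL → CAD → SGD → BRL:
BRL 83,699,000.00 × 0.25627 = CAD 21,449,542.73
CAD 21,449,542.73 ÷ 0.99873 = SGD 21,476,818.29
SGD 21,476,818.29 ÷ 0.25315 = BRL 84,838,310.45
Profit = BRL 84,838,310.45 − BRL 83,699,000.00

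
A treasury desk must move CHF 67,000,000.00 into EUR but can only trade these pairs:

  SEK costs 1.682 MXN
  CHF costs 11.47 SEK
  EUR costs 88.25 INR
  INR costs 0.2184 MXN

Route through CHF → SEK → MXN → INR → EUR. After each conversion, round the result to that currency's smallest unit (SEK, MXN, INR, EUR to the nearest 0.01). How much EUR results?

EUR 67,065,144.39

CHF 67,000,000.00 × 11.47 = SEK 768,490,000.00
SEK 768,490,000.00 × 1.682 = MXN 1,292,600,180.00
MXN 1,292,600,180.00 ÷ 0.2184 = INR 5,918,498,992.67
INR 5,918,498,992.67 ÷ 88.25 = EUR 67,065,144.39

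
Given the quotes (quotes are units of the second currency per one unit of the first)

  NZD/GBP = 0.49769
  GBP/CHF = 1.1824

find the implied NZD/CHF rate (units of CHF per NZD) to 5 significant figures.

NZD/CHF = 0.58847

1 NZD × 0.49769 = 0.49769 GBP
0.49769 GBP × 1.1824 = 0.588469 CHF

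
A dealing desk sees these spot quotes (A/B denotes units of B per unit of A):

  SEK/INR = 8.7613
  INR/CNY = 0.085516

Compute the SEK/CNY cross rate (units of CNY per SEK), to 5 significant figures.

1 SEK × 8.7613 = 8.7613 INR
8.7613 INR × 0.085516 = 0.749231 CNY

SEK/CNY = 0.74923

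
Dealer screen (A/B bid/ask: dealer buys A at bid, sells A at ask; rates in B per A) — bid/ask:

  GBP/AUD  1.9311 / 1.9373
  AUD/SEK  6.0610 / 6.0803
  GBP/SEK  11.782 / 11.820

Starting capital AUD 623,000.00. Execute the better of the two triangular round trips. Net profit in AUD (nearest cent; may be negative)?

Net profit: AUD 139.35

Best loop AUD → GBP → SEK → AUD:
AUD 623,000.00 ÷ 1.9373 (buy GBP at ask) = GBP 321,581.58
GBP 321,581.58 × 11.782 (sell GBP at bid) = SEK 3,788,874.21
SEK 3,788,874.21 ÷ 6.0803 (buy AUD at ask) = AUD 623,139.35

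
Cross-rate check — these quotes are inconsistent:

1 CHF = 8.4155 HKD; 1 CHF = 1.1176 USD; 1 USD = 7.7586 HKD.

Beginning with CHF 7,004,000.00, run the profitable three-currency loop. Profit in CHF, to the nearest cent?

Profitable loop is CHF → USD → HKD → CHF:
CHF 7,004,000.00 × 1.1176 = USD 7,827,670.40
USD 7,827,670.40 × 7.7586 = HKD 60,731,763.57
HKD 60,731,763.57 ÷ 8.4155 = CHF 7,216,655.41
Profit = CHF 7,216,655.41 − CHF 7,004,000.00

Profit: CHF 212,655.41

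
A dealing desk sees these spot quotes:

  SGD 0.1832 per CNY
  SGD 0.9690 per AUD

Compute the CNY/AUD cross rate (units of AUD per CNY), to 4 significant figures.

CNY/AUD = 0.1891

1 CNY × 0.1832 = 0.1832 SGD
0.1832 SGD ÷ 0.9690 = 0.189061 AUD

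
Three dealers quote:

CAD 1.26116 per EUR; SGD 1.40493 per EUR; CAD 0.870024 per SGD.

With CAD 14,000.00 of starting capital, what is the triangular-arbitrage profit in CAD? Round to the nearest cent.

Profitable loop is CAD → SGD → EUR → CAD:
CAD 14,000.00 ÷ 0.870024 = SGD 16,091.51
SGD 16,091.51 ÷ 1.40493 = EUR 11,453.60
EUR 11,453.60 × 1.26116 = CAD 14,444.83
Profit = CAD 14,444.83 − CAD 14,000.00

Profit: CAD 444.83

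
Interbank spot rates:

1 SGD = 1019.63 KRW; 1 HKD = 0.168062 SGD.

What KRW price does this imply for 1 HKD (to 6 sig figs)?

HKD/KRW = 171.361

1 HKD × 0.168062 = 0.168062 SGD
0.168062 SGD × 1019.63 = 171.361 KRW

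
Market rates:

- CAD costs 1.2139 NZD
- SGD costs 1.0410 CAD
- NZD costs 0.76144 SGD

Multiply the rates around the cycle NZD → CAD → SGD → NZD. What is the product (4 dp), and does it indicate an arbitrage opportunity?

1.0393 (arbitrage exists)

Around NZD → CAD → SGD → NZD: 1 ÷ 1.2139 ÷ 1.0410 ÷ 0.76144 = 1.039275
Product > 1; profitable direction is NZD → CAD → SGD → NZD.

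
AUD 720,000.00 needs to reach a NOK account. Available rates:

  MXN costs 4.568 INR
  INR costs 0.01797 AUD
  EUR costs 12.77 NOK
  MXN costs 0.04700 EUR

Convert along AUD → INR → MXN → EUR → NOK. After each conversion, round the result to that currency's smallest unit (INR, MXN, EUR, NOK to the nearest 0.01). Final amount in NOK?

AUD 720,000.00 ÷ 0.01797 = INR 40,066,777.96
INR 40,066,777.96 ÷ 4.568 = MXN 8,771,186.07
MXN 8,771,186.07 × 0.04700 = EUR 412,245.75
EUR 412,245.75 × 12.77 = NOK 5,264,378.23

NOK 5,264,378.23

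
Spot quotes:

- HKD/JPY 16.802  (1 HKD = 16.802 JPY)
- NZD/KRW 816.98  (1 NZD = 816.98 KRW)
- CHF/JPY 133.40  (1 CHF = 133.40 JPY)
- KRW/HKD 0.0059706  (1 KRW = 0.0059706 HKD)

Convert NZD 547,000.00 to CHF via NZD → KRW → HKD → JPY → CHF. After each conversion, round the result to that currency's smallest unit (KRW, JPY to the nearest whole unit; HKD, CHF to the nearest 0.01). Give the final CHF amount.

NZD 547,000.00 × 816.98 = KRW 446,888,060
KRW 446,888,060 × 0.0059706 = HKD 2,668,189.85
HKD 2,668,189.85 × 16.802 = JPY 44,830,926
JPY 44,830,926 ÷ 133.40 = CHF 336,063.91

CHF 336,063.91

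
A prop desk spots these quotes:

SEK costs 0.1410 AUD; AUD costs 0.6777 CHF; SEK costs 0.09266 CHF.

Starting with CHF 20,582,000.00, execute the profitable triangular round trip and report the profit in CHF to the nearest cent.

Profit: CHF 643,204.16

Profitable loop is CHF → SEK → AUD → CHF:
CHF 20,582,000.00 ÷ 0.09266 = SEK 222,123,893.81
SEK 222,123,893.81 × 0.1410 = AUD 31,319,469.03
AUD 31,319,469.03 × 0.6777 = CHF 21,225,204.16
Profit = CHF 21,225,204.16 − CHF 20,582,000.00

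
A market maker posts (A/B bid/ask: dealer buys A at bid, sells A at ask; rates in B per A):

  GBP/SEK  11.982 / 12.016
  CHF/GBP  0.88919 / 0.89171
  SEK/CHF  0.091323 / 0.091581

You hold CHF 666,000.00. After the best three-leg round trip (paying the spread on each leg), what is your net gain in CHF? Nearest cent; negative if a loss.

Best loop CHF → SEK → GBP → CHF:
CHF 666,000.00 ÷ 0.091581 (buy SEK at ask) = SEK 7,272,250.79
SEK 7,272,250.79 ÷ 12.016 (buy GBP at ask) = GBP 605,213.95
GBP 605,213.95 ÷ 0.89171 (buy CHF at ask) = CHF 678,711.63

Net profit: CHF 12,711.63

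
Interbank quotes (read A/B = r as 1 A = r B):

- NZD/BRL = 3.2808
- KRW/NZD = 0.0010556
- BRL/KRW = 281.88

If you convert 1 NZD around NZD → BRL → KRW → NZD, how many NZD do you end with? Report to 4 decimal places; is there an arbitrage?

Around NZD → BRL → KRW → NZD: 1 × 3.2808 × 281.88 × 0.0010556 = 0.976210
Product < 1; profitable direction is NZD → KRW → BRL → NZD.

0.9762 (arbitrage exists)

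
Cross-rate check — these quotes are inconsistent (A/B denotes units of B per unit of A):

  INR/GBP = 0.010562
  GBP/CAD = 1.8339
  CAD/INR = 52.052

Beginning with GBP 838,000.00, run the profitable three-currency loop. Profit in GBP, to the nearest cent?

Profitable loop is GBP → CAD → INR → GBP:
GBP 838,000.00 × 1.8339 = CAD 1,536,808.20
CAD 1,536,808.20 × 52.052 = INR 79,993,940.43
INR 79,993,940.43 × 0.010562 = GBP 844,896.00
Profit = GBP 844,896.00 − GBP 838,000.00

Profit: GBP 6,896.00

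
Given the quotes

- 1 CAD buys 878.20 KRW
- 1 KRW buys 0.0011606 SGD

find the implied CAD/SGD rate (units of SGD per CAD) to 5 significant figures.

1 CAD × 878.20 = 878.2 KRW
878.2 KRW × 0.0011606 = 1.01924 SGD

CAD/SGD = 1.0192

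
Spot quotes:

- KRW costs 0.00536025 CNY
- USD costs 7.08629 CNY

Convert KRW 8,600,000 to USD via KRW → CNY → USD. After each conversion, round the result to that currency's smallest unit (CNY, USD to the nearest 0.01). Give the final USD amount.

USD 6,505.26

KRW 8,600,000 × 0.00536025 = CNY 46,098.15
CNY 46,098.15 ÷ 7.08629 = USD 6,505.26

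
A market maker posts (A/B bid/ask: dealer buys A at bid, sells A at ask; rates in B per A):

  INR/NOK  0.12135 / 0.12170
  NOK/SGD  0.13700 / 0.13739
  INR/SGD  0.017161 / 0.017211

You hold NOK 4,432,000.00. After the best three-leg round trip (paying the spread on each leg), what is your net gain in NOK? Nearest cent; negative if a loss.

Best loop NOK → INR → SGD → NOK:
NOK 4,432,000.00 ÷ 0.12170 (buy INR at ask) = INR 36,417,419.88
INR 36,417,419.88 × 0.017161 (sell INR at bid) = SGD 624,959.34
SGD 624,959.34 ÷ 0.13739 (buy NOK at ask) = NOK 4,548,797.89

Net profit: NOK 116,797.89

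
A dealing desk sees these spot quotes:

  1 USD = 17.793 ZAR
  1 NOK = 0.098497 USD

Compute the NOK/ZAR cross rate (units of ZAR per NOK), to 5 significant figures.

1 NOK × 0.098497 = 0.098497 USD
0.098497 USD × 17.793 = 1.75256 ZAR

NOK/ZAR = 1.7526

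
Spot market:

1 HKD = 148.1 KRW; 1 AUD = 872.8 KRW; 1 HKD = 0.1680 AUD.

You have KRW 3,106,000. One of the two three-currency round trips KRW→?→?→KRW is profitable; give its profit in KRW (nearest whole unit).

Profit: KRW 31,130

Profitable loop is KRW → AUD → HKD → KRW:
KRW 3,106,000 ÷ 872.8 = AUD 3,558.66
AUD 3,558.66 ÷ 0.1680 = HKD 21,182.51
HKD 21,182.51 × 148.1 = KRW 3,137,130
Profit = KRW 3,137,130 − KRW 3,106,000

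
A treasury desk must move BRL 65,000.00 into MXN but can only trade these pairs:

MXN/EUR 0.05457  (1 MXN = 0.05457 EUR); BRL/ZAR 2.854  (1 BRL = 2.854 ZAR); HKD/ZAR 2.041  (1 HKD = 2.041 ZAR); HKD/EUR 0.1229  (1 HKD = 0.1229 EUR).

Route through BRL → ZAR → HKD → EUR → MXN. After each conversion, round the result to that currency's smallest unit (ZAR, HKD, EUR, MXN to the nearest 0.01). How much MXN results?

MXN 204,702.03

BRL 65,000.00 × 2.854 = ZAR 185,510.00
ZAR 185,510.00 ÷ 2.041 = HKD 90,891.72
HKD 90,891.72 × 0.1229 = EUR 11,170.59
EUR 11,170.59 ÷ 0.05457 = MXN 204,702.03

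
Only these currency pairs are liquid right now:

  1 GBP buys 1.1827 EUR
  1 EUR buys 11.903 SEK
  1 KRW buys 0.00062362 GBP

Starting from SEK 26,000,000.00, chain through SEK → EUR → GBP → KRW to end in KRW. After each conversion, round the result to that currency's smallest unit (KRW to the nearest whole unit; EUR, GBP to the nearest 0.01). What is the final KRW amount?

SEK 26,000,000.00 ÷ 11.903 = EUR 2,184,323.28
EUR 2,184,323.28 ÷ 1.1827 = GBP 1,846,895.48
GBP 1,846,895.48 ÷ 0.00062362 = KRW 2,961,571,919

KRW 2,961,571,919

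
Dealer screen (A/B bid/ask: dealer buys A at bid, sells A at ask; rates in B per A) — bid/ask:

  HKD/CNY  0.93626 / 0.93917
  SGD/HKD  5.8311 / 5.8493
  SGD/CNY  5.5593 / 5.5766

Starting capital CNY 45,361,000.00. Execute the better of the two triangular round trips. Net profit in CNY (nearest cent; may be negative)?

Best loop CNY → HKD → SGD → CNY:
CNY 45,361,000.00 ÷ 0.93917 (buy HKD at ask) = HKD 48,299,029.99
HKD 48,299,029.99 ÷ 5.8493 (buy SGD at ask) = SGD 8,257,232.49
SGD 8,257,232.49 × 5.5593 (sell SGD at bid) = CNY 45,904,432.57

Net profit: CNY 543,432.57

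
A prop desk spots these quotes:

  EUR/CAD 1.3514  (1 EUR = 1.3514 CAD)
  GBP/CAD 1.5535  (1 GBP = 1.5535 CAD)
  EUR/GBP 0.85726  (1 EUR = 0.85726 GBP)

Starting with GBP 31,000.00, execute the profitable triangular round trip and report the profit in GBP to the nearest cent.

Profitable loop is GBP → EUR → CAD → GBP:
GBP 31,000.00 ÷ 0.85726 = EUR 36,161.72
EUR 36,161.72 × 1.3514 = CAD 48,868.95
CAD 48,868.95 ÷ 1.5535 = GBP 31,457.33
Profit = GBP 31,457.33 − GBP 31,000.00

Profit: GBP 457.33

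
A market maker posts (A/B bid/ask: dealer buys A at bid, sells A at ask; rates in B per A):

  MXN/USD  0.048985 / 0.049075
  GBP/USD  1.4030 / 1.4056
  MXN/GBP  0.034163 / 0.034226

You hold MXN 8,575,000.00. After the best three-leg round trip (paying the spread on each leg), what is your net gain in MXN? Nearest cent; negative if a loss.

Best loop MXN → USD → GBP → MXN:
MXN 8,575,000.00 × 0.048985 (sell MXN at bid) = USD 420,046.38
USD 420,046.38 ÷ 1.4056 (buy GBP at ask) = GBP 298,837.77
GBP 298,837.77 ÷ 0.034226 (buy MXN at ask) = MXN 8,731,308.77

Net profit: MXN 156,308.77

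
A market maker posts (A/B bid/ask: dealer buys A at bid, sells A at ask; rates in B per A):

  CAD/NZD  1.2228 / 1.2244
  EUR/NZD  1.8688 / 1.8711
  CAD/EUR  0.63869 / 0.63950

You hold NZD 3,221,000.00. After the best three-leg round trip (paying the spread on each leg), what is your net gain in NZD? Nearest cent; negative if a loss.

Net profit: NZD 70,611.78

Best loop NZD → EUR → CAD → NZD:
NZD 3,221,000.00 ÷ 1.8711 (buy EUR at ask) = EUR 1,721,447.28
EUR 1,721,447.28 ÷ 0.63950 (buy CAD at ask) = CAD 2,691,864.39
CAD 2,691,864.39 × 1.2228 (sell CAD at bid) = NZD 3,291,611.78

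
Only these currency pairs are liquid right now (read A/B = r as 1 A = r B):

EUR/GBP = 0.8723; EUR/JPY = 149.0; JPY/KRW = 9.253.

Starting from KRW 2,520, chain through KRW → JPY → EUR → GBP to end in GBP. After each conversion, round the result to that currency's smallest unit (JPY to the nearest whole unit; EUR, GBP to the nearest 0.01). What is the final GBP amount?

KRW 2,520 ÷ 9.253 = JPY 272
JPY 272 ÷ 149.0 = EUR 1.83
EUR 1.83 × 0.8723 = GBP 1.60

GBP 1.60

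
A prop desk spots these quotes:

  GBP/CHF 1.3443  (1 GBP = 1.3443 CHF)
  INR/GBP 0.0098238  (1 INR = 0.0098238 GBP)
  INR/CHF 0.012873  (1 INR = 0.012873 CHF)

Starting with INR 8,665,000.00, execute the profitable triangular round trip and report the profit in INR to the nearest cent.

Profit: INR 224,237.48

Profitable loop is INR → GBP → CHF → INR:
INR 8,665,000.00 × 0.0098238 = GBP 85,123.23
GBP 85,123.23 × 1.3443 = CHF 114,431.15
CHF 114,431.15 ÷ 0.012873 = INR 8,889,237.48
Profit = INR 8,889,237.48 − INR 8,665,000.00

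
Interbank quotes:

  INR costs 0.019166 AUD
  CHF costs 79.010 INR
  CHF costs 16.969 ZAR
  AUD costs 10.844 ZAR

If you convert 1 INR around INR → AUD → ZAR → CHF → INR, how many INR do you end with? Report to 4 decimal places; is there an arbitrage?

0.9677 (arbitrage exists)

Around INR → AUD → ZAR → CHF → INR: 1 × 0.019166 × 10.844 ÷ 16.969 × 79.010 = 0.967714
Product < 1; profitable direction is INR → CHF → ZAR → AUD → INR.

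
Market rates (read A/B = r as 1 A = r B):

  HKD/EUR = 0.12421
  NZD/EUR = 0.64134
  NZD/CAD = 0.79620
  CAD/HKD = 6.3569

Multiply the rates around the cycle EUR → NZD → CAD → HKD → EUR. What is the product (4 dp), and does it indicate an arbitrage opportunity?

Around EUR → NZD → CAD → HKD → EUR: 1 ÷ 0.64134 × 0.79620 × 6.3569 × 0.12421 = 0.980248
Product < 1; profitable direction is EUR → HKD → CAD → NZD → EUR.

0.9802 (arbitrage exists)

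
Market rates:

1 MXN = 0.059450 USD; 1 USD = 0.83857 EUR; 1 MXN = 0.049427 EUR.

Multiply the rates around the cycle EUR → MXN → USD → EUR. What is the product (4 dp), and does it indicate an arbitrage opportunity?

1.0086 (arbitrage exists)

Around EUR → MXN → USD → EUR: 1 ÷ 0.049427 × 0.059450 × 0.83857 = 1.008618
Product > 1; profitable direction is EUR → MXN → USD → EUR.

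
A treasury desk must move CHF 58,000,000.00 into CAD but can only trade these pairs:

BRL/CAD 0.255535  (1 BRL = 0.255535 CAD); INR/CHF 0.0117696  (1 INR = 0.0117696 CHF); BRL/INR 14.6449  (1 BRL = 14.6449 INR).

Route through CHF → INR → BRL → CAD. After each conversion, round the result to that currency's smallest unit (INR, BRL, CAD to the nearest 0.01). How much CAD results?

CHF 58,000,000.00 ÷ 0.0117696 = INR 4,927,949,972.81
INR 4,927,949,972.81 ÷ 14.6449 = BRL 336,495,979.68
BRL 336,495,979.68 × 0.255535 = CAD 85,986,500.17

CAD 85,986,500.17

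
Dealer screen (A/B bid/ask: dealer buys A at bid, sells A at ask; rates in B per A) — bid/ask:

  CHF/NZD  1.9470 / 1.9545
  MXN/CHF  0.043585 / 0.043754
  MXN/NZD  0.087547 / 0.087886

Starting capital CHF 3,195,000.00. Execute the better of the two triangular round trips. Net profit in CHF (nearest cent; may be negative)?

Best loop CHF → MXN → NZD → CHF:
CHF 3,195,000.00 ÷ 0.043754 (buy MXN at ask) = MXN 73,021,895.14
MXN 73,021,895.14 × 0.087547 (sell MXN at bid) = NZD 6,392,847.85
NZD 6,392,847.85 ÷ 1.9545 (buy CHF at ask) = CHF 3,270,835.43

Net profit: CHF 75,835.43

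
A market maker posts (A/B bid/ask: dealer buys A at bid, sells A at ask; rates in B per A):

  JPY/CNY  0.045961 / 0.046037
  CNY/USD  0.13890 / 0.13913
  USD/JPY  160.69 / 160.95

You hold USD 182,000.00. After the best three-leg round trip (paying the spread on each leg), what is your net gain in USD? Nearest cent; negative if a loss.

Net profit: USD 4,703.28

Best loop USD → JPY → CNY → USD:
USD 182,000.00 × 160.69 (sell USD at bid) = JPY 29,245,580
JPY 29,245,580 × 0.045961 (sell JPY at bid) = CNY 1,344,156.10
CNY 1,344,156.10 × 0.13890 (sell CNY at bid) = USD 186,703.28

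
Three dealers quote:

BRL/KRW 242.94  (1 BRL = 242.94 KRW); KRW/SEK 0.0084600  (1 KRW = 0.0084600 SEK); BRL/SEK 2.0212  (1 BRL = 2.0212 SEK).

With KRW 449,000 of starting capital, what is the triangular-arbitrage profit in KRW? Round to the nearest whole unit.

Profit: KRW 7,569

Profitable loop is KRW → SEK → BRL → KRW:
KRW 449,000 × 0.0084600 = SEK 3,798.54
SEK 3,798.54 ÷ 2.0212 = BRL 1,879.35
BRL 1,879.35 × 242.94 = KRW 456,569
Profit = KRW 456,569 − KRW 449,000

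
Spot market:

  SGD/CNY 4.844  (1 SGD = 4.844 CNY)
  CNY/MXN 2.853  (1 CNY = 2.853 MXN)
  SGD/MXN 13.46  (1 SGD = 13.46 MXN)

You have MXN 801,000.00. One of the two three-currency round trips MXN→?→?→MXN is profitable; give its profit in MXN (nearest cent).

Profitable loop is MXN → SGD → CNY → MXN:
MXN 801,000.00 ÷ 13.46 = SGD 59,509.66
SGD 59,509.66 × 4.844 = CNY 288,264.78
CNY 288,264.78 × 2.853 = MXN 822,419.43
Profit = MXN 822,419.43 − MXN 801,000.00

Profit: MXN 21,419.43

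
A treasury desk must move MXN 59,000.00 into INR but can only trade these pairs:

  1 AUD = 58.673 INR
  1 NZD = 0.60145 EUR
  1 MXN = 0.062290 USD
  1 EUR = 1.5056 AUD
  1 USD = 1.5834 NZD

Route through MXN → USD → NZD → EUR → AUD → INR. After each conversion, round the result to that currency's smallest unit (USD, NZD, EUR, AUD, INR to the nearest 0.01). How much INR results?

MXN 59,000.00 × 0.062290 = USD 3,675.11
USD 3,675.11 × 1.5834 = NZD 5,819.17
NZD 5,819.17 × 0.60145 = EUR 3,499.94
EUR 3,499.94 × 1.5056 = AUD 5,269.51
AUD 5,269.51 × 58.673 = INR 309,177.96

INR 309,177.96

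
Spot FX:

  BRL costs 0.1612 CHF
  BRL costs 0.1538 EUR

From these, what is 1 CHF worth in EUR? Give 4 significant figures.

1 CHF ÷ 0.1612 = 6.20347 BRL
6.20347 BRL × 0.1538 = 0.954094 EUR

CHF/EUR = 0.9541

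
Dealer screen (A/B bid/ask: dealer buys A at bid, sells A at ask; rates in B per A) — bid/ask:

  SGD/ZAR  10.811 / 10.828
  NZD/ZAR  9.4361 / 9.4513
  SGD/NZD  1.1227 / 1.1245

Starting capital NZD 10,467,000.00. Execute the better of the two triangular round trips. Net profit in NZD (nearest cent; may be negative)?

Net profit: NZD 180,240.97

Best loop NZD → SGD → ZAR → NZD:
NZD 10,467,000.00 ÷ 1.1245 (buy SGD at ask) = SGD 9,308,136.95
SGD 9,308,136.95 × 10.811 (sell SGD at bid) = ZAR 100,630,268.56
ZAR 100,630,268.56 ÷ 9.4513 (buy NZD at ask) = NZD 10,647,240.97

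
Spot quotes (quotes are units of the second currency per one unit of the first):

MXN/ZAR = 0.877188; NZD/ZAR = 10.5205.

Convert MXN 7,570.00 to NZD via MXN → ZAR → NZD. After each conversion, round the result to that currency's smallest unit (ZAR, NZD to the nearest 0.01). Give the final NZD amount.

NZD 631.18

MXN 7,570.00 × 0.877188 = ZAR 6,640.31
ZAR 6,640.31 ÷ 10.5205 = NZD 631.18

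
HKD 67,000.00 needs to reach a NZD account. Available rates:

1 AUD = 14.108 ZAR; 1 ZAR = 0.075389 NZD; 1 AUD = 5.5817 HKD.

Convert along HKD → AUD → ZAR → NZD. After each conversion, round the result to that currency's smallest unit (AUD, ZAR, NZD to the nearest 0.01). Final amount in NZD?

HKD 67,000.00 ÷ 5.5817 = AUD 12,003.51
AUD 12,003.51 × 14.108 = ZAR 169,345.52
ZAR 169,345.52 × 0.075389 = NZD 12,766.79

NZD 12,766.79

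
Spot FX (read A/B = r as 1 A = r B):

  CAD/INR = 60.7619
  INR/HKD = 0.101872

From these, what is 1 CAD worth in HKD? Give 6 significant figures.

1 CAD × 60.7619 = 60.7619 INR
60.7619 INR × 0.101872 = 6.18994 HKD

CAD/HKD = 6.18994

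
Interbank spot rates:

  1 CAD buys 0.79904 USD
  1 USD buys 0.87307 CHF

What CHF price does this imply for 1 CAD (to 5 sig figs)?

1 CAD × 0.79904 = 0.79904 USD
0.79904 USD × 0.87307 = 0.697618 CHF

CAD/CHF = 0.69762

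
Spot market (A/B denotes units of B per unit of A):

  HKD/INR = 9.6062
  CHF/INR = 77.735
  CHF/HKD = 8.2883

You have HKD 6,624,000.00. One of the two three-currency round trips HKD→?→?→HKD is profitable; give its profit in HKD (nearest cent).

Profit: HKD 160,546.25

Profitable loop is HKD → INR → CHF → HKD:
HKD 6,624,000.00 × 9.6062 = INR 63,631,468.80
INR 63,631,468.80 ÷ 77.735 = CHF 818,569.10
CHF 818,569.10 × 8.2883 = HKD 6,784,546.25
Profit = HKD 6,784,546.25 − HKD 6,624,000.00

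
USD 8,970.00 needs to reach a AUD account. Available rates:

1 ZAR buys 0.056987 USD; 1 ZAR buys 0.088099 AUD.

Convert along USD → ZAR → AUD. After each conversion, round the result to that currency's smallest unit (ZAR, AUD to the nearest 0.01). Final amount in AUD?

USD 8,970.00 ÷ 0.056987 = ZAR 157,404.32
ZAR 157,404.32 × 0.088099 = AUD 13,867.16

AUD 13,867.16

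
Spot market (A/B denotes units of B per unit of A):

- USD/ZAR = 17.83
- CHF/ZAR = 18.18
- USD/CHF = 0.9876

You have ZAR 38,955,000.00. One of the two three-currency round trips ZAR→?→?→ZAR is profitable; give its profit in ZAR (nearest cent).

Profit: ZAR 272,156.28

Profitable loop is ZAR → USD → CHF → ZAR:
ZAR 38,955,000.00 ÷ 17.83 = USD 2,184,800.90
USD 2,184,800.90 × 0.9876 = CHF 2,157,709.37
CHF 2,157,709.37 × 18.18 = ZAR 39,227,156.28
Profit = ZAR 39,227,156.28 − ZAR 38,955,000.00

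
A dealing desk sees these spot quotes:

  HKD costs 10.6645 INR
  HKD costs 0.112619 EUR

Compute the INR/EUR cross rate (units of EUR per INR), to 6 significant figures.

INR/EUR = 0.0105602

1 INR ÷ 10.6645 = 0.093769 HKD
0.093769 HKD × 0.112619 = 0.0105602 EUR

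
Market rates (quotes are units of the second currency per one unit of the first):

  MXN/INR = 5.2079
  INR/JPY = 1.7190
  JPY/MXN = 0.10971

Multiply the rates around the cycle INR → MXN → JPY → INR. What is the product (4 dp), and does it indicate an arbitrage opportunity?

1.0182 (arbitrage exists)

Around INR → MXN → JPY → INR: 1 ÷ 5.2079 ÷ 0.10971 ÷ 1.7190 = 1.018158
Product > 1; profitable direction is INR → MXN → JPY → INR.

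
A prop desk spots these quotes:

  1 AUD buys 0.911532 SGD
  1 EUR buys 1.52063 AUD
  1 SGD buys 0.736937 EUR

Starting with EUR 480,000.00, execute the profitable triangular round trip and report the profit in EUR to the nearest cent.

Profitable loop is EUR → AUD → SGD → EUR:
EUR 480,000.00 × 1.52063 = AUD 729,902.40
AUD 729,902.40 × 0.911532 = SGD 665,329.39
SGD 665,329.39 × 0.736937 = EUR 490,305.85
Profit = EUR 490,305.85 − EUR 480,000.00

Profit: EUR 10,305.85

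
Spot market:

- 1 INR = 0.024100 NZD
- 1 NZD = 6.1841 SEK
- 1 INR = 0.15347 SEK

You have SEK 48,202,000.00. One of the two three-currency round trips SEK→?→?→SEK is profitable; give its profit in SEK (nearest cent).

Profit: SEK 1,433,797.63

Profitable loop is SEK → NZD → INR → SEK:
SEK 48,202,000.00 ÷ 6.1841 = NZD 7,794,505.26
NZD 7,794,505.26 ÷ 0.024100 = INR 323,423,454.92
INR 323,423,454.92 × 0.15347 = SEK 49,635,797.63
Profit = SEK 49,635,797.63 − SEK 48,202,000.00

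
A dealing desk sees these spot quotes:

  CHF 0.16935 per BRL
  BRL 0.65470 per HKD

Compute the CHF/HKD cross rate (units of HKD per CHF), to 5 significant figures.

1 CHF ÷ 0.16935 = 5.90493 BRL
5.90493 BRL ÷ 0.65470 = 9.01929 HKD

CHF/HKD = 9.0193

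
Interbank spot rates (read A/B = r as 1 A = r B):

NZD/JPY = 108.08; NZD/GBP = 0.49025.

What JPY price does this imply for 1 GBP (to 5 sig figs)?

GBP/JPY = 220.46

1 GBP ÷ 0.49025 = 2.03978 NZD
2.03978 NZD × 108.08 = 220.459 JPY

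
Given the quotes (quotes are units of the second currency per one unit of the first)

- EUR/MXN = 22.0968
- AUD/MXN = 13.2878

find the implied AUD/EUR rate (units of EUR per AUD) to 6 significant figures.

1 AUD × 13.2878 = 13.2878 MXN
13.2878 MXN ÷ 22.0968 = 0.601345 EUR

AUD/EUR = 0.601345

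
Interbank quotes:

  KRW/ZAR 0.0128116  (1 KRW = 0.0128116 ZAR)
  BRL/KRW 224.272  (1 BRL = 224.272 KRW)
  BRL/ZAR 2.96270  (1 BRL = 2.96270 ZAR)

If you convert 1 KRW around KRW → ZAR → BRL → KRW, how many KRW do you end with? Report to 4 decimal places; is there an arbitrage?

0.9698 (arbitrage exists)

Around KRW → ZAR → BRL → KRW: 1 × 0.0128116 ÷ 2.96270 × 224.272 = 0.969819
Product < 1; profitable direction is KRW → BRL → ZAR → KRW.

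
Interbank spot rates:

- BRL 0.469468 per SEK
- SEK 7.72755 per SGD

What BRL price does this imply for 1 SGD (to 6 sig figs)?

SGD/BRL = 3.62784

1 SGD × 7.72755 = 7.72755 SEK
7.72755 SEK × 0.469468 = 3.62784 BRL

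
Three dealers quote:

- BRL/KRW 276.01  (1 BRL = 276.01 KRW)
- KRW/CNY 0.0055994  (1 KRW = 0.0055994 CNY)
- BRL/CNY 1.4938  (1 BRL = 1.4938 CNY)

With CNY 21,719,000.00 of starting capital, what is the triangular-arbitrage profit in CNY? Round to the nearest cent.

Profit: CNY 751,548.85

Profitable loop is CNY → BRL → KRW → CNY:
CNY 21,719,000.00 ÷ 1.4938 = BRL 14,539,429.64
BRL 14,539,429.64 × 276.01 = KRW 4,013,027,976
KRW 4,013,027,976 × 0.0055994 = CNY 22,470,548.85
Profit = CNY 22,470,548.85 − CNY 21,719,000.00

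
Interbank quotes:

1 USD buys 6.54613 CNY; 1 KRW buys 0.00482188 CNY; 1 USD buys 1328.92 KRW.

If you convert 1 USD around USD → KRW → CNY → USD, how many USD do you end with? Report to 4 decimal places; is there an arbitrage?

0.9789 (arbitrage exists)

Around USD → KRW → CNY → USD: 1 × 1328.92 × 0.00482188 ÷ 6.54613 = 0.978883
Product < 1; profitable direction is USD → CNY → KRW → USD.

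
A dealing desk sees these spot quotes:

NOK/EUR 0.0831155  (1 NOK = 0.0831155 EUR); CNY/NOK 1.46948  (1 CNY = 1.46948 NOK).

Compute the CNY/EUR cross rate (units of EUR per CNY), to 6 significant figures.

1 CNY × 1.46948 = 1.46948 NOK
1.46948 NOK × 0.0831155 = 0.122137 EUR

CNY/EUR = 0.122137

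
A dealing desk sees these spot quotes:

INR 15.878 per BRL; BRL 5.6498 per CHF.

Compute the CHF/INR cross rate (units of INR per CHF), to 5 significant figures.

1 CHF × 5.6498 = 5.6498 BRL
5.6498 BRL × 15.878 = 89.7075 INR

CHF/INR = 89.708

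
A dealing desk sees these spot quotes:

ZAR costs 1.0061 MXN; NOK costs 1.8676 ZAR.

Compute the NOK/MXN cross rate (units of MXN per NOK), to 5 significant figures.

NOK/MXN = 1.8790

1 NOK × 1.8676 = 1.8676 ZAR
1.8676 ZAR × 1.0061 = 1.87899 MXN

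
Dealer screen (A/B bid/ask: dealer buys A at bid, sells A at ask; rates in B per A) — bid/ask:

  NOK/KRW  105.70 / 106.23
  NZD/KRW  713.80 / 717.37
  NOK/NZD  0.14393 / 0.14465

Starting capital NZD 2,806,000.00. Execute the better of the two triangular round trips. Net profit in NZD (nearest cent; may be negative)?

Net profit: NZD 52,255.22

Best loop NZD → NOK → KRW → NZD:
NZD 2,806,000.00 ÷ 0.14465 (buy NOK at ask) = NOK 19,398,548.22
NOK 19,398,548.22 × 105.70 (sell NOK at bid) = KRW 2,050,426,547
KRW 2,050,426,547 ÷ 717.37 (buy NZD at ask) = NZD 2,858,255.22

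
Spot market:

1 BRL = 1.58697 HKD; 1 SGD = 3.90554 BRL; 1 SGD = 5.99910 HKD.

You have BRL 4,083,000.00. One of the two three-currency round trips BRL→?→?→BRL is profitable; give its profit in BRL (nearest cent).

Profit: BRL 135,354.61

Profitable loop is BRL → HKD → SGD → BRL:
BRL 4,083,000.00 × 1.58697 = HKD 6,479,598.51
HKD 6,479,598.51 ÷ 5.99910 = SGD 1,080,095.10
SGD 1,080,095.10 × 3.90554 = BRL 4,218,354.61
Profit = BRL 4,218,354.61 − BRL 4,083,000.00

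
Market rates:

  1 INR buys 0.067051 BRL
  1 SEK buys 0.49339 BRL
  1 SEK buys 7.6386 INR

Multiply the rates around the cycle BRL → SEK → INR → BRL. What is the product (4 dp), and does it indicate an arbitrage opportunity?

Around BRL → SEK → INR → BRL: 1 ÷ 0.49339 × 7.6386 × 0.067051 = 1.038075
Product > 1; profitable direction is BRL → SEK → INR → BRL.

1.0381 (arbitrage exists)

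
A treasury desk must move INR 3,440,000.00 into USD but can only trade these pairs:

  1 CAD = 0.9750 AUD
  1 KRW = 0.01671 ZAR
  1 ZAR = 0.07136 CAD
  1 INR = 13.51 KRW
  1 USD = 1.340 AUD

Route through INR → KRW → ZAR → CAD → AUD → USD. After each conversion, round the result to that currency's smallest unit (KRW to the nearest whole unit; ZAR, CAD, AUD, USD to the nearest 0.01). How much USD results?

INR 3,440,000.00 × 13.51 = KRW 46,474,400
KRW 46,474,400 × 0.01671 = ZAR 776,587.22
ZAR 776,587.22 × 0.07136 = CAD 55,417.26
CAD 55,417.26 × 0.9750 = AUD 54,031.83
AUD 54,031.83 ÷ 1.340 = USD 40,322.26

USD 40,322.26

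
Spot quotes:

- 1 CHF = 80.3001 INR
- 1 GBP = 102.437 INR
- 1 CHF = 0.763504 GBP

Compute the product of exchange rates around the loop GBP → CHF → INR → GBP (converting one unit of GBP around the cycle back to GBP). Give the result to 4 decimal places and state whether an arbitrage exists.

1.0267 (arbitrage exists)

Around GBP → CHF → INR → GBP: 1 ÷ 0.763504 × 80.3001 ÷ 102.437 = 1.026710
Product > 1; profitable direction is GBP → CHF → INR → GBP.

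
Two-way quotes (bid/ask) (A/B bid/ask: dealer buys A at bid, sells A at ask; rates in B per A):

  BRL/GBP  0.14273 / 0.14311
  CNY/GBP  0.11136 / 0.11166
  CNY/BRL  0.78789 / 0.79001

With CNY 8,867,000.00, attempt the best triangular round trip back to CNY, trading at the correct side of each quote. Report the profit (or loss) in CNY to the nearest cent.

Net profit: CNY 63,174.37

Best loop CNY → BRL → GBP → CNY:
CNY 8,867,000.00 × 0.78789 (sell CNY at bid) = BRL 6,986,220.63
BRL 6,986,220.63 × 0.14273 (sell BRL at bid) = GBP 997,143.27
GBP 997,143.27 ÷ 0.11166 (buy CNY at ask) = CNY 8,930,174.37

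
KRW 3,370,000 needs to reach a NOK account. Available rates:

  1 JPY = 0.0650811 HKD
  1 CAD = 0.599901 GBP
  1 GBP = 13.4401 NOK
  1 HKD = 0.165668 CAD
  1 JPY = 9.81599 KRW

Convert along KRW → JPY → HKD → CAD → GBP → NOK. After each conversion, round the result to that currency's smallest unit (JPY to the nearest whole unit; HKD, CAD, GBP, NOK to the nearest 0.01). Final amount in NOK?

NOK 29,844.95

KRW 3,370,000 ÷ 9.81599 = JPY 343,317
JPY 343,317 × 0.0650811 = HKD 22,343.45
HKD 22,343.45 × 0.165668 = CAD 3,701.59
CAD 3,701.59 × 0.599901 = GBP 2,220.59
GBP 2,220.59 × 13.4401 = NOK 29,844.95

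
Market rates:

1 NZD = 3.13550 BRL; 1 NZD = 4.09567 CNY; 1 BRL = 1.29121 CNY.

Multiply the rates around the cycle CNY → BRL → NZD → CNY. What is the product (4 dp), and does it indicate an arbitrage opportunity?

1.0116 (arbitrage exists)

Around CNY → BRL → NZD → CNY: 1 ÷ 1.29121 ÷ 3.13550 × 4.09567 = 1.011629
Product > 1; profitable direction is CNY → BRL → NZD → CNY.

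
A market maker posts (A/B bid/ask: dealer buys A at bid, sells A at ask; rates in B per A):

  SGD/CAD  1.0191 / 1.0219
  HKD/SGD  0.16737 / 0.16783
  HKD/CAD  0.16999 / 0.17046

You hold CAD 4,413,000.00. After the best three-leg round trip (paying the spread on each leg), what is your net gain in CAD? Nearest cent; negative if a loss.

Net profit: CAD 2,764.07

Best loop CAD → HKD → SGD → CAD:
CAD 4,413,000.00 ÷ 0.17046 (buy HKD at ask) = HKD 25,888,771.56
HKD 25,888,771.56 × 0.16737 (sell HKD at bid) = SGD 4,333,003.70
SGD 4,333,003.70 × 1.0191 (sell SGD at bid) = CAD 4,415,764.07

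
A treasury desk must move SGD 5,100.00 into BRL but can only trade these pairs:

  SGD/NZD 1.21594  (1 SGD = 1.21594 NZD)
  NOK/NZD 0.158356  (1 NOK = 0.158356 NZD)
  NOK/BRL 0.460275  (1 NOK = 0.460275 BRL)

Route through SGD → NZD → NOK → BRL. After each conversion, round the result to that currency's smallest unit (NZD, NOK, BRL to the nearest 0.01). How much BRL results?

BRL 18,024.57

SGD 5,100.00 × 1.21594 = NZD 6,201.29
NZD 6,201.29 ÷ 0.158356 = NOK 39,160.44
NOK 39,160.44 × 0.460275 = BRL 18,024.57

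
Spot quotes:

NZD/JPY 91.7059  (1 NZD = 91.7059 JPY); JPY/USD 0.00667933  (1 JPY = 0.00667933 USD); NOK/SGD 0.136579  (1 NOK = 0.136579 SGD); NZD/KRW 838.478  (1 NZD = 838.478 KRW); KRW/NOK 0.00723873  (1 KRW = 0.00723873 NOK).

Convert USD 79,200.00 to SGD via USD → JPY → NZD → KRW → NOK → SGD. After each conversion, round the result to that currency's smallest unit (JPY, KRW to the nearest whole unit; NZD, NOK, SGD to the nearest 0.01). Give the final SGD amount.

SGD 107,184.74

USD 79,200.00 ÷ 0.00667933 = JPY 11,857,477
JPY 11,857,477 ÷ 91.7059 = NZD 129,298.95
NZD 129,298.95 × 838.478 = KRW 108,414,325
KRW 108,414,325 × 0.00723873 = NOK 784,782.03
NOK 784,782.03 × 0.136579 = SGD 107,184.74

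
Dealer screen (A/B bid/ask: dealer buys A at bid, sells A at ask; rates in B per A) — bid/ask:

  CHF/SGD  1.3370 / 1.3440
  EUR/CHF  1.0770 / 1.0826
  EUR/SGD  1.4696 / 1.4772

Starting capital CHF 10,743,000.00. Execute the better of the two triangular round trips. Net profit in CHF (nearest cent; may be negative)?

Best loop CHF → EUR → SGD → CHF:
CHF 10,743,000.00 ÷ 1.0826 (buy EUR at ask) = EUR 9,923,332.72
EUR 9,923,332.72 × 1.4696 (sell EUR at bid) = SGD 14,583,329.76
SGD 14,583,329.76 ÷ 1.3440 (buy CHF at ask) = CHF 10,850,691.79

Net profit: CHF 107,691.79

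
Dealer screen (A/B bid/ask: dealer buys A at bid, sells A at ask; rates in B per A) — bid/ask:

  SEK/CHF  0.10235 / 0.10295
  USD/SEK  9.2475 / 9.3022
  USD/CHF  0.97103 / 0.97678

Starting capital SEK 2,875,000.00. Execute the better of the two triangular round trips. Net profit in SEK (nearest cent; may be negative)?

Best loop SEK → USD → CHF → SEK:
SEK 2,875,000.00 ÷ 9.3022 (buy USD at ask) = USD 309,066.67
USD 309,066.67 × 0.97103 (sell USD at bid) = CHF 300,113.01
CHF 300,113.01 ÷ 0.10295 (buy SEK at ask) = SEK 2,915,133.67

Net profit: SEK 40,133.67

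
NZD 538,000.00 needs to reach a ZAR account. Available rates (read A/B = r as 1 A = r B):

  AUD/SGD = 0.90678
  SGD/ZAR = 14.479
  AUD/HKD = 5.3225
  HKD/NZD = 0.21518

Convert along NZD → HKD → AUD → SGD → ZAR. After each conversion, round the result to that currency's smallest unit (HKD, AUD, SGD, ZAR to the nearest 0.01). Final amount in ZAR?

NZD 538,000.00 ÷ 0.21518 = HKD 2,500,232.36
HKD 2,500,232.36 ÷ 5.3225 = AUD 469,747.74
AUD 469,747.74 × 0.90678 = SGD 425,957.86
SGD 425,957.86 × 14.479 = ZAR 6,167,443.85

ZAR 6,167,443.85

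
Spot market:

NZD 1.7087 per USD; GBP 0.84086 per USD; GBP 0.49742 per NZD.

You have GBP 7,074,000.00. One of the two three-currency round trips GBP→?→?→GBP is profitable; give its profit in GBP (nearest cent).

Profitable loop is GBP → USD → NZD → GBP:
GBP 7,074,000.00 ÷ 0.84086 = USD 8,412,815.45
USD 8,412,815.45 × 1.7087 = NZD 14,374,977.76
NZD 14,374,977.76 × 0.49742 = GBP 7,150,401.44
Profit = GBP 7,150,401.44 − GBP 7,074,000.00

Profit: GBP 76,401.44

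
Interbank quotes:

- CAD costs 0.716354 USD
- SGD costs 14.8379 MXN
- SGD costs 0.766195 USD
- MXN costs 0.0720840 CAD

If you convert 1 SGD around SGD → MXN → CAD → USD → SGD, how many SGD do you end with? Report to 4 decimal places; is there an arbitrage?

1.0000 (no arbitrage)

Around SGD → MXN → CAD → USD → SGD: 1 × 14.8379 × 0.0720840 × 0.716354 ÷ 0.766195 = 0.999999
Product ≈ 1 (deviation 0.000%, within rounding noise).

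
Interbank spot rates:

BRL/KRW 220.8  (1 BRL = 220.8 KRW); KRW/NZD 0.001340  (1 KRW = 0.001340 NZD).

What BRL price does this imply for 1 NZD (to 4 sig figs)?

1 NZD ÷ 0.001340 = 746.269 KRW
746.269 KRW ÷ 220.8 = 3.37984 BRL

NZD/BRL = 3.380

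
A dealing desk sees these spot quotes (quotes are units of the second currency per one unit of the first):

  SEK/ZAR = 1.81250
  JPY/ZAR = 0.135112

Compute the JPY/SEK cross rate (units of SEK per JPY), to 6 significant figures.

JPY/SEK = 0.0745446

1 JPY × 0.135112 = 0.135112 ZAR
0.135112 ZAR ÷ 1.81250 = 0.0745446 SEK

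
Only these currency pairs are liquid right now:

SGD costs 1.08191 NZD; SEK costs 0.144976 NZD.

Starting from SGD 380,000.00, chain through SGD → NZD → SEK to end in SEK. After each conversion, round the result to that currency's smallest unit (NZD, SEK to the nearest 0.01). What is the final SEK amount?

SGD 380,000.00 × 1.08191 = NZD 411,125.80
NZD 411,125.80 ÷ 0.144976 = SEK 2,835,819.72

SEK 2,835,819.72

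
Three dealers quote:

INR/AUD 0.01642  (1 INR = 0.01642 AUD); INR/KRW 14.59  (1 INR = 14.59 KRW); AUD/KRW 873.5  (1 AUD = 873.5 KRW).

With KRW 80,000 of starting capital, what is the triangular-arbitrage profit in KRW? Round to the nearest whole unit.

Profit: KRW 1,378

Profitable loop is KRW → AUD → INR → KRW:
KRW 80,000 ÷ 873.5 = AUD 91.59
AUD 91.59 ÷ 0.01642 = INR 5,577.68
INR 5,577.68 × 14.59 = KRW 81,378
Profit = KRW 81,378 − KRW 80,000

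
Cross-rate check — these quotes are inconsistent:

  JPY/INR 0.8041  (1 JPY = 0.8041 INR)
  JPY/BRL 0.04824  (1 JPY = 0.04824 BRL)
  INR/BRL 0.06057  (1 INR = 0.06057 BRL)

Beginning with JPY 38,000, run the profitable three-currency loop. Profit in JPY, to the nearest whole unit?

Profit: JPY 366

Profitable loop is JPY → INR → BRL → JPY:
JPY 38,000 × 0.8041 = INR 30,555.80
INR 30,555.80 × 0.06057 = BRL 1,850.76
BRL 1,850.76 ÷ 0.04824 = JPY 38,366
Profit = JPY 38,366 − JPY 38,000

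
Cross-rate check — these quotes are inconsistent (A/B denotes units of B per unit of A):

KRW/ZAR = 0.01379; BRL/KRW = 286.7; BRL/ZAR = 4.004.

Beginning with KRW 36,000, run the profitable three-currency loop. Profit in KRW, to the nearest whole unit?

Profitable loop is KRW → BRL → ZAR → KRW:
KRW 36,000 ÷ 286.7 = BRL 125.57
BRL 125.57 × 4.004 = ZAR 502.77
ZAR 502.77 ÷ 0.01379 = KRW 36,459
Profit = KRW 36,459 − KRW 36,000

Profit: KRW 459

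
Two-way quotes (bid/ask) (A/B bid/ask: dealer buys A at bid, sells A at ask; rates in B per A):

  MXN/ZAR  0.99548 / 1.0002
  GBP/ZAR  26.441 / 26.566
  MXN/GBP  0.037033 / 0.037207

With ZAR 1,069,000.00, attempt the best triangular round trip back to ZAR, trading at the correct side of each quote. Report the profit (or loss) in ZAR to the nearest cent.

Net profit: ZAR 7,612.51

Best loop ZAR → GBP → MXN → ZAR:
ZAR 1,069,000.00 ÷ 26.566 (buy GBP at ask) = GBP 40,239.40
GBP 40,239.40 ÷ 0.037207 (buy MXN at ask) = MXN 1,081,500.89
MXN 1,081,500.89 × 0.99548 (sell MXN at bid) = ZAR 1,076,612.51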